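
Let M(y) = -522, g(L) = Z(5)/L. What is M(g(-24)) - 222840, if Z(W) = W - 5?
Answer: -223362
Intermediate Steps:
Z(W) = -5 + W
g(L) = 0 (g(L) = (-5 + 5)/L = 0/L = 0)
M(g(-24)) - 222840 = -522 - 222840 = -223362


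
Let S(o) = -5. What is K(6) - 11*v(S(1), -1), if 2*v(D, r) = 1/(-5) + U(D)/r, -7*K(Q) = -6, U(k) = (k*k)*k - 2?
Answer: -24379/35 ≈ -696.54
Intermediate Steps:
U(k) = -2 + k**3 (U(k) = k**2*k - 2 = k**3 - 2 = -2 + k**3)
K(Q) = 6/7 (K(Q) = -1/7*(-6) = 6/7)
v(D, r) = -1/10 + (-2 + D**3)/(2*r) (v(D, r) = (1/(-5) + (-2 + D**3)/r)/2 = (1*(-1/5) + (-2 + D**3)/r)/2 = (-1/5 + (-2 + D**3)/r)/2 = -1/10 + (-2 + D**3)/(2*r))
K(6) - 11*v(S(1), -1) = 6/7 - 11*(-10 - 1*(-1) + 5*(-5)**3)/(10*(-1)) = 6/7 - 11*(-1)*(-10 + 1 + 5*(-125))/10 = 6/7 - 11*(-1)*(-10 + 1 - 625)/10 = 6/7 - 11*(-1)*(-634)/10 = 6/7 - 11*317/5 = 6/7 - 3487/5 = -24379/35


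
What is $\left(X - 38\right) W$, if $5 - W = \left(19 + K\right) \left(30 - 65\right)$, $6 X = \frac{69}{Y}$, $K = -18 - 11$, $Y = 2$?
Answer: $\frac{44505}{4} \approx 11126.0$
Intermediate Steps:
$K = -29$ ($K = -18 - 11 = -29$)
$X = \frac{23}{4}$ ($X = \frac{69 \cdot \frac{1}{2}}{6} = \frac{1}{6} \cdot \frac{69}{2} = \frac{23}{4} \approx 5.75$)
$W = -345$ ($W = 5 - \left(19 - 29\right) \left(30 - 65\right) = 5 - \left(-10\right) \left(-35\right) = 5 - 350 = -345$)
$\left(X - 38\right) W = \left(\frac{23}{4} - 38\right) \left(-345\right) = \left(- \frac{129}{4}\right) \left(-345\right) = \frac{44505}{4}$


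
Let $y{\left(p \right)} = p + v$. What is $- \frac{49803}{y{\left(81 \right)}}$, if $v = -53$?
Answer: $- \frac{49803}{28} \approx -1778.7$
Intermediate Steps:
$y{\left(p \right)} = -53 + p$ ($y{\left(p \right)} = p - 53 = -53 + p$)
$- \frac{49803}{y{\left(81 \right)}} = - \frac{49803}{-53 + 81} = - \frac{49803}{28}$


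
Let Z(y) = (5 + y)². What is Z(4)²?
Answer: 6561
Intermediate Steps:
Z(4)² = ((5 + 4)²)² = (9²)² = 81² = 6561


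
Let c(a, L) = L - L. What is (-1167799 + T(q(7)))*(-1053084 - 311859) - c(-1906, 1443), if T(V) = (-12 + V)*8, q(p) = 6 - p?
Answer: 1594121024529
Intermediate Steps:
c(a, L) = 0
T(V) = -96 + 8*V
(-1167799 + T(q(7)))*(-1053084 - 311859) - c(-1906, 1443) = (-1167799 + (-96 + 8*(6 - 1*7)))*(-1053084 - 311859) - 1*0 = (-1167799 + (-96 + 8*(6 - 7)))*(-1364943) + 0 = (-1167799 + (-96 + 8*(-1)))*(-1364943) + 0 = (-1167799 + (-96 - 8))*(-1364943) + 0 = (-1167799 - 104)*(-1364943) + 0 = -1167903*(-1364943) + 0 = 1594121024529 + 0 = 1594121024529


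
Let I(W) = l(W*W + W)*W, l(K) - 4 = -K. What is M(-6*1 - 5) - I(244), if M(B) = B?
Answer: 14585333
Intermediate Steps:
l(K) = 4 - K
I(W) = W*(4 - W - W²) (I(W) = (4 - (W*W + W))*W = (4 - (W² + W))*W = (4 - (W + W²))*W = (4 + (-W - W²))*W = (4 - W - W²)*W = W*(4 - W - W²))
M(-6*1 - 5) - I(244) = (-6*1 - 5) - 244*(4 - 1*244 - 1*244²) = (-6 - 5) - 244*(4 - 244 - 1*59536) = -11 - 244*(4 - 244 - 59536) = -11 - 244*(-59776) = -11 - 1*(-14585344) = -11 + 14585344 = 14585333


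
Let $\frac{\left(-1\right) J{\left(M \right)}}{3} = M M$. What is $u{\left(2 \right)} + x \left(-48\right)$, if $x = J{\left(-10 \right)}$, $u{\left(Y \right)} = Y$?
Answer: $14402$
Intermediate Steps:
$J{\left(M \right)} = - 3 M^{2}$ ($J{\left(M \right)} = - 3 M M = - 3 M^{2}$)
$x = -300$ ($x = - 3 \left(-10\right)^{2} = \left(-3\right) 100 = -300$)
$u{\left(2 \right)} + x \left(-48\right) = 2 - -14400 = 2 + 14400 = 14402$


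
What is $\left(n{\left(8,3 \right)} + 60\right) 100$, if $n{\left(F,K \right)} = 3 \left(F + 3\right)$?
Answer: $9300$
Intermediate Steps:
$n{\left(F,K \right)} = 9 + 3 F$ ($n{\left(F,K \right)} = 3 \left(3 + F\right) = 9 + 3 F$)
$\left(n{\left(8,3 \right)} + 60\right) 100 = \left(\left(9 + 3 \cdot 8\right) + 60\right) 100 = \left(\left(9 + 24\right) + 60\right) 100 = \left(33 + 60\right) 100 = 93 \cdot 100 = 9300$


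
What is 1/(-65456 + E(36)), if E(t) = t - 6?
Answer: -1/65426 ≈ -1.5284e-5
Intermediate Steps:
E(t) = -6 + t
1/(-65456 + E(36)) = 1/(-65456 + (-6 + 36)) = 1/(-65456 + 30) = 1/(-65426) = -1/65426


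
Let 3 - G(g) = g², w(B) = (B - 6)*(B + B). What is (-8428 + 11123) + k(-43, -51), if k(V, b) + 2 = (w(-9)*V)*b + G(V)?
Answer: 592957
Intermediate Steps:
w(B) = 2*B*(-6 + B) (w(B) = (-6 + B)*(2*B) = 2*B*(-6 + B))
G(g) = 3 - g²
k(V, b) = 1 - V² + 270*V*b (k(V, b) = -2 + (((2*(-9)*(-6 - 9))*V)*b + (3 - V²)) = -2 + (((2*(-9)*(-15))*V)*b + (3 - V²)) = -2 + ((270*V)*b + (3 - V²)) = -2 + (270*V*b + (3 - V²)) = -2 + (3 - V² + 270*V*b) = 1 - V² + 270*V*b)
(-8428 + 11123) + k(-43, -51) = (-8428 + 11123) + (1 - 1*(-43)² + 270*(-43)*(-51)) = 2695 + (1 - 1*1849 + 592110) = 2695 + (1 - 1849 + 592110) = 2695 + 590262 = 592957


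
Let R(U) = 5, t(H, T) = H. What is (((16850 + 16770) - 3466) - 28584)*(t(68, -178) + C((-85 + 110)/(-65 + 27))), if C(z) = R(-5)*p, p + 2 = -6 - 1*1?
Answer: 36110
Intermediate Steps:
p = -9 (p = -2 + (-6 - 1*1) = -2 + (-6 - 1) = -2 - 7 = -9)
C(z) = -45 (C(z) = 5*(-9) = -45)
(((16850 + 16770) - 3466) - 28584)*(t(68, -178) + C((-85 + 110)/(-65 + 27))) = (((16850 + 16770) - 3466) - 28584)*(68 - 45) = ((33620 - 3466) - 28584)*23 = (30154 - 28584)*23 = 1570*23 = 36110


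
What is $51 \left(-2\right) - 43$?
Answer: $-145$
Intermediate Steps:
$51 \left(-2\right) - 43 = -102 - 43 = -145$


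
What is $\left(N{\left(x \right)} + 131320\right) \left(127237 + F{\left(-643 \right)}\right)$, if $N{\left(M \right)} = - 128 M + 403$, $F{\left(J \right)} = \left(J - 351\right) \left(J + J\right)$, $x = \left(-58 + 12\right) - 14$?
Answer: $195933843963$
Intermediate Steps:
$x = -60$ ($x = -46 - 14 = -60$)
$F{\left(J \right)} = 2 J \left(-351 + J\right)$ ($F{\left(J \right)} = \left(-351 + J\right) 2 J = 2 J \left(-351 + J\right)$)
$N{\left(M \right)} = 403 - 128 M$
$\left(N{\left(x \right)} + 131320\right) \left(127237 + F{\left(-643 \right)}\right) = \left(\left(403 - -7680\right) + 131320\right) \left(127237 + 2 \left(-643\right) \left(-351 - 643\right)\right) = \left(\left(403 + 7680\right) + 131320\right) \left(127237 + 2 \left(-643\right) \left(-994\right)\right) = \left(8083 + 131320\right) \left(127237 + 1278284\right) = 139403 \cdot 1405521 = 195933843963$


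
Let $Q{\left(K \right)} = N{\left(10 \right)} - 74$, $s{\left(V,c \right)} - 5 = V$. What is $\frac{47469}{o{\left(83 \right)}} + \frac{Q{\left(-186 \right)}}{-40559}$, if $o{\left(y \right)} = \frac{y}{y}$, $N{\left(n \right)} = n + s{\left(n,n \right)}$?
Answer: $\frac{1925295220}{40559} \approx 47469.0$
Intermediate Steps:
$s{\left(V,c \right)} = 5 + V$
$N{\left(n \right)} = 5 + 2 n$ ($N{\left(n \right)} = n + \left(5 + n\right) = 5 + 2 n$)
$o{\left(y \right)} = 1$
$Q{\left(K \right)} = -49$ ($Q{\left(K \right)} = \left(5 + 2 \cdot 10\right) - 74 = \left(5 + 20\right) - 74 = 25 - 74 = -49$)
$\frac{47469}{o{\left(83 \right)}} + \frac{Q{\left(-186 \right)}}{-40559} = \frac{47469}{1} - \frac{49}{-40559} = 47469 \cdot 1 - - \frac{49}{40559} = 47469 + \frac{49}{40559} = \frac{1925295220}{40559}$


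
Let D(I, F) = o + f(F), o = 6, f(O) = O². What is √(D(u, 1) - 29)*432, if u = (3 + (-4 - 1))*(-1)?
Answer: 432*I*√22 ≈ 2026.3*I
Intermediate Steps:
u = 2 (u = (3 - 5)*(-1) = -2*(-1) = 2)
D(I, F) = 6 + F²
√(D(u, 1) - 29)*432 = √((6 + 1²) - 29)*432 = √((6 + 1) - 29)*432 = √(7 - 29)*432 = √(-22)*432 = (I*√22)*432 = 432*I*√22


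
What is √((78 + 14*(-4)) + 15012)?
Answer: √15034 ≈ 122.61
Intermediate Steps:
√((78 + 14*(-4)) + 15012) = √((78 - 56) + 15012) = √(22 + 15012) = √15034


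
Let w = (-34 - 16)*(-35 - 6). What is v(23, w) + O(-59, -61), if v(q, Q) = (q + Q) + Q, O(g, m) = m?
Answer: 4062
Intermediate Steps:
w = 2050 (w = -50*(-41) = 2050)
v(q, Q) = q + 2*Q (v(q, Q) = (Q + q) + Q = q + 2*Q)
v(23, w) + O(-59, -61) = (23 + 2*2050) - 61 = (23 + 4100) - 61 = 4123 - 61 = 4062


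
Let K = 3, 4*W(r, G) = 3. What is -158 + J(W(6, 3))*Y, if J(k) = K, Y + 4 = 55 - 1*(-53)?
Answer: 154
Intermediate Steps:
W(r, G) = 3/4 (W(r, G) = (1/4)*3 = 3/4)
Y = 104 (Y = -4 + (55 - 1*(-53)) = -4 + (55 + 53) = -4 + 108 = 104)
J(k) = 3
-158 + J(W(6, 3))*Y = -158 + 3*104 = -158 + 312 = 154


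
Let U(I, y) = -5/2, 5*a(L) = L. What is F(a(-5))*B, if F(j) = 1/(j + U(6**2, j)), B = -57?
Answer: 114/7 ≈ 16.286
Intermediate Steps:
a(L) = L/5
U(I, y) = -5/2 (U(I, y) = -5*1/2 = -5/2)
F(j) = 1/(-5/2 + j) (F(j) = 1/(j - 5/2) = 1/(-5/2 + j))
F(a(-5))*B = (2/(-5 + 2*((1/5)*(-5))))*(-57) = (2/(-5 + 2*(-1)))*(-57) = (2/(-5 - 2))*(-57) = (2/(-7))*(-57) = (2*(-1/7))*(-57) = -2/7*(-57) = 114/7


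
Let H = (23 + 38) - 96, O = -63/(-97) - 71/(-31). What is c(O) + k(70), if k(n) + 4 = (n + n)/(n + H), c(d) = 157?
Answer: 157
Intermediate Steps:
O = 8840/3007 (O = -63*(-1/97) - 71*(-1/31) = 63/97 + 71/31 = 8840/3007 ≈ 2.9398)
H = -35 (H = 61 - 96 = -35)
k(n) = -4 + 2*n/(-35 + n) (k(n) = -4 + (n + n)/(n - 35) = -4 + (2*n)/(-35 + n) = -4 + 2*n/(-35 + n))
c(O) + k(70) = 157 + 2*(70 - 1*70)/(-35 + 70) = 157 + 2*(70 - 70)/35 = 157 + 2*(1/35)*0 = 157 + 0 = 157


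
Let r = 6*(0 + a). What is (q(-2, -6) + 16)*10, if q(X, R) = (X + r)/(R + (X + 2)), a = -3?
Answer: 580/3 ≈ 193.33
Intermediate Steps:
r = -18 (r = 6*(0 - 3) = 6*(-3) = -18)
q(X, R) = (-18 + X)/(2 + R + X) (q(X, R) = (X - 18)/(R + (X + 2)) = (-18 + X)/(R + (2 + X)) = (-18 + X)/(2 + R + X))
(q(-2, -6) + 16)*10 = ((-18 - 2)/(2 - 6 - 2) + 16)*10 = (-20/(-6) + 16)*10 = (-⅙*(-20) + 16)*10 = (10/3 + 16)*10 = (58/3)*10 = 580/3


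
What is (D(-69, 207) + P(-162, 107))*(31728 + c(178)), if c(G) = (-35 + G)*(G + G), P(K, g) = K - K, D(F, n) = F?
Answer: -5701884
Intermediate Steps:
P(K, g) = 0
c(G) = 2*G*(-35 + G) (c(G) = (-35 + G)*(2*G) = 2*G*(-35 + G))
(D(-69, 207) + P(-162, 107))*(31728 + c(178)) = (-69 + 0)*(31728 + 2*178*(-35 + 178)) = -69*(31728 + 2*178*143) = -69*(31728 + 50908) = -69*82636 = -5701884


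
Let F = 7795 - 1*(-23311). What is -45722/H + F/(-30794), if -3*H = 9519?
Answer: 654631965/48854681 ≈ 13.400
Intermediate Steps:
H = -3173 (H = -⅓*9519 = -3173)
F = 31106 (F = 7795 + 23311 = 31106)
-45722/H + F/(-30794) = -45722/(-3173) + 31106/(-30794) = -45722*(-1/3173) + 31106*(-1/30794) = 45722/3173 - 15553/15397 = 654631965/48854681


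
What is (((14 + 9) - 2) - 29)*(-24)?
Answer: 192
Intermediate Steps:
(((14 + 9) - 2) - 29)*(-24) = ((23 - 2) - 29)*(-24) = (21 - 29)*(-24) = -8*(-24) = 192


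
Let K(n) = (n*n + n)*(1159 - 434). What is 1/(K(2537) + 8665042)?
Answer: 1/4676871892 ≈ 2.1382e-10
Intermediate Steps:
K(n) = 725*n + 725*n² (K(n) = (n² + n)*725 = (n + n²)*725 = 725*n + 725*n²)
1/(K(2537) + 8665042) = 1/(725*2537*(1 + 2537) + 8665042) = 1/(725*2537*2538 + 8665042) = 1/(4668206850 + 8665042) = 1/4676871892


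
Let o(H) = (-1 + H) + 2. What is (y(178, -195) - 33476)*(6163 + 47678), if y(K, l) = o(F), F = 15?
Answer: -1801519860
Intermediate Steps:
o(H) = 1 + H
y(K, l) = 16 (y(K, l) = 1 + 15 = 16)
(y(178, -195) - 33476)*(6163 + 47678) = (16 - 33476)*(6163 + 47678) = -33460*53841 = -1801519860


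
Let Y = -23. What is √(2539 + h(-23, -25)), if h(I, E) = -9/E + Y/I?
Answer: √63509/5 ≈ 50.402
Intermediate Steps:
h(I, E) = -23/I - 9/E (h(I, E) = -9/E - 23/I = -23/I - 9/E)
√(2539 + h(-23, -25)) = √(2539 + (-23/(-23) - 9/(-25))) = √(2539 + (-23*(-1/23) - 9*(-1/25))) = √(2539 + (1 + 9/25)) = √(2539 + 34/25) = √(63509/25) = √63509/5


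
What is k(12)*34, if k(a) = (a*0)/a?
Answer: 0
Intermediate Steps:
k(a) = 0 (k(a) = 0/a = 0)
k(12)*34 = 0*34 = 0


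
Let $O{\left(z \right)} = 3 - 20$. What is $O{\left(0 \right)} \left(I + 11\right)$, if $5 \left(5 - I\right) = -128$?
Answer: $- \frac{3536}{5} \approx -707.2$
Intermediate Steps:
$O{\left(z \right)} = -17$ ($O{\left(z \right)} = 3 - 20 = -17$)
$I = \frac{153}{5}$ ($I = 5 - - \frac{128}{5} = 5 + \frac{128}{5} = \frac{153}{5} \approx 30.6$)
$O{\left(0 \right)} \left(I + 11\right) = - 17 \left(\frac{153}{5} + 11\right) = \left(-17\right) \frac{208}{5} = - \frac{3536}{5}$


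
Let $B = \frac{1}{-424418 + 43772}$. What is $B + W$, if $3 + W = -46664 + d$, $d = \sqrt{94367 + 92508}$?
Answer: $- \frac{17763606883}{380646} + 25 \sqrt{299} \approx -46235.0$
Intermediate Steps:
$d = 25 \sqrt{299}$ ($d = \sqrt{186875} = 25 \sqrt{299} \approx 432.29$)
$W = -46667 + 25 \sqrt{299}$ ($W = -3 - \left(46664 - 25 \sqrt{299}\right) = -46667 + 25 \sqrt{299} \approx -46235.0$)
$B = - \frac{1}{380646}$ ($B = \frac{1}{-380646} = - \frac{1}{380646} \approx -2.6271 \cdot 10^{-6}$)
$B + W = - \frac{1}{380646} - \left(46667 - 25 \sqrt{299}\right) = - \frac{17763606883}{380646} + 25 \sqrt{299}$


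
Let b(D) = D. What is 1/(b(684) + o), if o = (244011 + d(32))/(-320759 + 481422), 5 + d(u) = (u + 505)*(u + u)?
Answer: 160663/110171866 ≈ 0.0014583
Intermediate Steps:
d(u) = -5 + 2*u*(505 + u) (d(u) = -5 + (u + 505)*(u + u) = -5 + (505 + u)*(2*u) = -5 + 2*u*(505 + u))
o = 278374/160663 (o = (244011 + (-5 + 2*32² + 1010*32))/(-320759 + 481422) = (244011 + (-5 + 2*1024 + 32320))/160663 = (244011 + (-5 + 2048 + 32320))*(1/160663) = (244011 + 34363)*(1/160663) = 278374*(1/160663) = 278374/160663 ≈ 1.7327)
1/(b(684) + o) = 1/(684 + 278374/160663) = 1/(110171866/160663) = 160663/110171866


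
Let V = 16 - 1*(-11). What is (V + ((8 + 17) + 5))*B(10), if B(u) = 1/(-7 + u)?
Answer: 19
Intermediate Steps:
V = 27 (V = 16 + 11 = 27)
(V + ((8 + 17) + 5))*B(10) = (27 + ((8 + 17) + 5))/(-7 + 10) = (27 + (25 + 5))/3 = (27 + 30)*(⅓) = 57*(⅓) = 19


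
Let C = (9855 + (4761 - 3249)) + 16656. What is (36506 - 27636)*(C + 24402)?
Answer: 465009750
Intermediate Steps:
C = 28023 (C = (9855 + 1512) + 16656 = 11367 + 16656 = 28023)
(36506 - 27636)*(C + 24402) = (36506 - 27636)*(28023 + 24402) = 8870*52425 = 465009750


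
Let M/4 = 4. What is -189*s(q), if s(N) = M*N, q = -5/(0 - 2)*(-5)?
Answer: 37800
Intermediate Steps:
M = 16 (M = 4*4 = 16)
q = -25/2 (q = -5/(-2)*(-5) = -5*(-½)*(-5) = (5/2)*(-5) = -25/2 ≈ -12.500)
s(N) = 16*N
-189*s(q) = -3024*(-25)/2 = -189*(-200) = 37800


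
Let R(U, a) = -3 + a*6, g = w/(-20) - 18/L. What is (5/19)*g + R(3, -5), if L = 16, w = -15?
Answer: -5031/152 ≈ -33.099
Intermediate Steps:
g = -3/8 (g = -15/(-20) - 18/16 = -15*(-1/20) - 18*1/16 = ¾ - 9/8 = -3/8 ≈ -0.37500)
R(U, a) = -3 + 6*a
(5/19)*g + R(3, -5) = (5/19)*(-3/8) + (-3 + 6*(-5)) = (5*(1/19))*(-3/8) + (-3 - 30) = (5/19)*(-3/8) - 33 = -15/152 - 33 = -5031/152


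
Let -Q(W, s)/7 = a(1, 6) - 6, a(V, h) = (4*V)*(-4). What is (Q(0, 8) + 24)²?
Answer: 31684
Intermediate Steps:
a(V, h) = -16*V
Q(W, s) = 154 (Q(W, s) = -7*(-16*1 - 6) = -7*(-16 - 6) = -7*(-22) = 154)
(Q(0, 8) + 24)² = (154 + 24)² = 178² = 31684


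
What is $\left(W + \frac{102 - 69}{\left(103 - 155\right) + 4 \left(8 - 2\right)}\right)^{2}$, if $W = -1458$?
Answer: $\frac{1669294449}{784} \approx 2.1292 \cdot 10^{6}$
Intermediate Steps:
$\left(W + \frac{102 - 69}{\left(103 - 155\right) + 4 \left(8 - 2\right)}\right)^{2} = \left(-1458 + \frac{102 - 69}{\left(103 - 155\right) + 4 \left(8 - 2\right)}\right)^{2} = \left(-1458 + \frac{33}{-52 + 4 \cdot 6}\right)^{2} = \left(-1458 + \frac{33}{-52 + 24}\right)^{2} = \left(-1458 + \frac{33}{-28}\right)^{2} = \left(-1458 + 33 \left(- \frac{1}{28}\right)\right)^{2} = \left(-1458 - \frac{33}{28}\right)^{2} = \left(- \frac{40857}{28}\right)^{2} = \frac{1669294449}{784}$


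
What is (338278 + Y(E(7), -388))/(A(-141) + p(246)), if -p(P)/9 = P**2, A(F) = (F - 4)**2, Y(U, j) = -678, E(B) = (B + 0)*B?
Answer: -337600/523619 ≈ -0.64474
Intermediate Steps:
E(B) = B**2 (E(B) = B*B = B**2)
A(F) = (-4 + F)**2
p(P) = -9*P**2
(338278 + Y(E(7), -388))/(A(-141) + p(246)) = (338278 - 678)/((-4 - 141)**2 - 9*246**2) = 337600/((-145)**2 - 9*60516) = 337600/(21025 - 544644) = 337600/(-523619) = 337600*(-1/523619) = -337600/523619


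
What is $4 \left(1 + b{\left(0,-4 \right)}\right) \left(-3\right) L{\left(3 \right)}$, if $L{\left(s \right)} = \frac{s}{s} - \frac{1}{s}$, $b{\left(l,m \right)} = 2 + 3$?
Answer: $-48$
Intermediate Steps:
$b{\left(l,m \right)} = 5$
$L{\left(s \right)} = 1 - \frac{1}{s}$
$4 \left(1 + b{\left(0,-4 \right)}\right) \left(-3\right) L{\left(3 \right)} = 4 \left(1 + 5\right) \left(-3\right) \frac{-1 + 3}{3} = 4 \cdot 6 \left(-3\right) \frac{1}{3} \cdot 2 = 24 \left(-3\right) \frac{2}{3} = \left(-72\right) \frac{2}{3} = -48$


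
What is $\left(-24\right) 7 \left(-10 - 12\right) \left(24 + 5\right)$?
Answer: $107184$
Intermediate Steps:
$\left(-24\right) 7 \left(-10 - 12\right) \left(24 + 5\right) = - 168 \left(\left(-22\right) 29\right) = \left(-168\right) \left(-638\right) = 107184$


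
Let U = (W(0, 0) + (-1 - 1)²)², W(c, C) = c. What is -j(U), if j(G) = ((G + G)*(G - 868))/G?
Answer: 1704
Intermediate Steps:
U = 16 (U = (0 + (-1 - 1)²)² = (0 + (-2)²)² = (0 + 4)² = 4² = 16)
j(G) = -1736 + 2*G (j(G) = ((2*G)*(-868 + G))/G = (2*G*(-868 + G))/G = -1736 + 2*G)
-j(U) = -(-1736 + 2*16) = -(-1736 + 32) = -1*(-1704) = 1704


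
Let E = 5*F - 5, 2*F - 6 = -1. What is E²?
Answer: 225/4 ≈ 56.250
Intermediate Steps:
F = 5/2 (F = 3 + (½)*(-1) = 3 - ½ = 5/2 ≈ 2.5000)
E = 15/2 (E = 5*(5/2) - 5 = 25/2 - 5 = 15/2 ≈ 7.5000)
E² = (15/2)² = 225/4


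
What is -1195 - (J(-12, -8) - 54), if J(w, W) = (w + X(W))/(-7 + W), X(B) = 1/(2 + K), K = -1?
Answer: -17126/15 ≈ -1141.7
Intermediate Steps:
X(B) = 1 (X(B) = 1/(2 - 1) = 1/1 = 1)
J(w, W) = (1 + w)/(-7 + W) (J(w, W) = (w + 1)/(-7 + W) = (1 + w)/(-7 + W))
-1195 - (J(-12, -8) - 54) = -1195 - ((1 - 12)/(-7 - 8) - 54) = -1195 - (-11/(-15) - 54) = -1195 - (-1/15*(-11) - 54) = -1195 - (11/15 - 54) = -1195 - 1*(-799/15) = -1195 + 799/15 = -17126/15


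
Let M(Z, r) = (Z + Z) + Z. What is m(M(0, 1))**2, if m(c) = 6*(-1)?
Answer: 36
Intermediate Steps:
M(Z, r) = 3*Z (M(Z, r) = 2*Z + Z = 3*Z)
m(c) = -6
m(M(0, 1))**2 = (-6)**2 = 36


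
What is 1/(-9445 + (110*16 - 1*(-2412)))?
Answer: -1/5273 ≈ -0.00018965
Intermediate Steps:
1/(-9445 + (110*16 - 1*(-2412))) = 1/(-9445 + (1760 + 2412)) = 1/(-9445 + 4172) = 1/(-5273) = -1/5273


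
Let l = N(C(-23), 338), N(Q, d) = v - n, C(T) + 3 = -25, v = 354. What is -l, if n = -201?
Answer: -555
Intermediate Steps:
C(T) = -28 (C(T) = -3 - 25 = -28)
N(Q, d) = 555 (N(Q, d) = 354 - 1*(-201) = 354 + 201 = 555)
l = 555
-l = -1*555 = -555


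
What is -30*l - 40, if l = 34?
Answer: -1060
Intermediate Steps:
-30*l - 40 = -30*34 - 40 = -1020 - 40 = -1060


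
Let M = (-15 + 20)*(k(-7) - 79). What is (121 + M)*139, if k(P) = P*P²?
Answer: -276471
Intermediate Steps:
k(P) = P³
M = -2110 (M = (-15 + 20)*((-7)³ - 79) = 5*(-343 - 79) = 5*(-422) = -2110)
(121 + M)*139 = (121 - 2110)*139 = -1989*139 = -276471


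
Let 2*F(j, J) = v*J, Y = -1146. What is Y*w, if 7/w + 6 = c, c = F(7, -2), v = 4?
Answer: 4011/5 ≈ 802.20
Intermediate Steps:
F(j, J) = 2*J (F(j, J) = (4*J)/2 = 2*J)
c = -4 (c = 2*(-2) = -4)
w = -7/10 (w = 7/(-6 - 4) = 7/(-10) = 7*(-1/10) = -7/10 ≈ -0.70000)
Y*w = -1146*(-7/10) = 4011/5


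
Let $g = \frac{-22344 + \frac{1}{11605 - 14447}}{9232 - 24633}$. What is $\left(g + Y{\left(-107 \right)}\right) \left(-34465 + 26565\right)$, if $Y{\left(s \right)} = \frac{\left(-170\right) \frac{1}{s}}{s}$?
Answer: $- \frac{2842378684030950}{250559315629} \approx -11344.0$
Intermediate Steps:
$Y{\left(s \right)} = - \frac{170}{s^{2}}$
$g = \frac{63501649}{43769642}$ ($g = \frac{-22344 + \frac{1}{-2842}}{-15401} = \left(-22344 - \frac{1}{2842}\right) \left(- \frac{1}{15401}\right) = \left(- \frac{63501649}{2842}\right) \left(- \frac{1}{15401}\right) = \frac{63501649}{43769642} \approx 1.4508$)
$\left(g + Y{\left(-107 \right)}\right) \left(-34465 + 26565\right) = \left(\frac{63501649}{43769642} - \frac{170}{11449}\right) \left(-34465 + 26565\right) = \left(\frac{63501649}{43769642} - \frac{170}{11449}\right) \left(-7900\right) = \frac{719589540261}{501118631258} \left(-7900\right) = - \frac{2842378684030950}{250559315629}$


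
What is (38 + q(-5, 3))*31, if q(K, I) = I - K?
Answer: 1426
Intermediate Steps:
(38 + q(-5, 3))*31 = (38 + (3 - 1*(-5)))*31 = (38 + (3 + 5))*31 = (38 + 8)*31 = 46*31 = 1426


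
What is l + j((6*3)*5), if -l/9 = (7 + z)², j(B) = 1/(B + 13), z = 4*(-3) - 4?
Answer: -75086/103 ≈ -728.99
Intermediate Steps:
z = -16 (z = -12 - 4 = -16)
j(B) = 1/(13 + B)
l = -729 (l = -9*(7 - 16)² = -9*(-9)² = -9*81 = -729)
l + j((6*3)*5) = -729 + 1/(13 + (6*3)*5) = -729 + 1/(13 + 18*5) = -729 + 1/(13 + 90) = -729 + 1/103 = -75086/103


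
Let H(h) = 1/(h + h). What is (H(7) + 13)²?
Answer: 33489/196 ≈ 170.86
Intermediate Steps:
H(h) = 1/(2*h)
(H(7) + 13)² = ((½)/7 + 13)² = ((½)*(⅐) + 13)² = (1/14 + 13)² = (183/14)² = 33489/196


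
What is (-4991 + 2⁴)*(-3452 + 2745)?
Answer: 3517325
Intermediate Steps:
(-4991 + 2⁴)*(-3452 + 2745) = (-4991 + 16)*(-707) = -4975*(-707) = 3517325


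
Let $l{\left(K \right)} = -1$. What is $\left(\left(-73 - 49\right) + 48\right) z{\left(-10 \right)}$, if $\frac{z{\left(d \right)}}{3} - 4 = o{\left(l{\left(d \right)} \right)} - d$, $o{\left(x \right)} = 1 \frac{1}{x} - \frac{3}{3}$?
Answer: $-2664$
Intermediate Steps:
$o{\left(x \right)} = -1 + \frac{1}{x}$ ($o{\left(x \right)} = \frac{1}{x} - 1 = -1 + \frac{1}{x}$)
$z{\left(d \right)} = 6 - 3 d$ ($z{\left(d \right)} = 12 + 3 \left(\frac{1 - -1}{-1} - d\right) = 12 + 3 \left(- (1 + 1) - d\right) = 12 + 3 \left(\left(-1\right) 2 - d\right) = 12 + 3 \left(-2 - d\right) = 12 - \left(6 + 3 d\right) = 6 - 3 d$)
$\left(\left(-73 - 49\right) + 48\right) z{\left(-10 \right)} = \left(\left(-73 - 49\right) + 48\right) \left(6 - -30\right) = \left(\left(-73 - 49\right) + 48\right) \left(6 + 30\right) = \left(-122 + 48\right) 36 = \left(-74\right) 36 = -2664$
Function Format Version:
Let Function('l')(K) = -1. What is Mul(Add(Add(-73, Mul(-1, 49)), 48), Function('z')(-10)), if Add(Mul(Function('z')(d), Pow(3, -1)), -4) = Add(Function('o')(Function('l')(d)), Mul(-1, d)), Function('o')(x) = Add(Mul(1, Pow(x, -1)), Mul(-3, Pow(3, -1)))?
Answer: -2664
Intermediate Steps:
Function('o')(x) = Add(-1, Pow(x, -1)) (Function('o')(x) = Add(Pow(x, -1), Mul(-3, Rational(1, 3))) = Add(Pow(x, -1), -1) = Add(-1, Pow(x, -1)))
Function('z')(d) = Add(6, Mul(-3, d)) (Function('z')(d) = Add(12, Mul(3, Add(Mul(Pow(-1, -1), Add(1, Mul(-1, -1))), Mul(-1, d)))) = Add(12, Mul(3, Add(Mul(-1, Add(1, 1)), Mul(-1, d)))) = Add(12, Mul(3, Add(Mul(-1, 2), Mul(-1, d)))) = Add(12, Mul(3, Add(-2, Mul(-1, d)))) = Add(12, Add(-6, Mul(-3, d))) = Add(6, Mul(-3, d)))
Mul(Add(Add(-73, Mul(-1, 49)), 48), Function('z')(-10)) = Mul(Add(Add(-73, Mul(-1, 49)), 48), Add(6, Mul(-3, -10))) = Mul(Add(Add(-73, -49), 48), Add(6, 30)) = Mul(Add(-122, 48), 36) = Mul(-74, 36) = -2664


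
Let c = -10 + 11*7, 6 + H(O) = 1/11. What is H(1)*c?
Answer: -4355/11 ≈ -395.91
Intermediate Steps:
H(O) = -65/11 (H(O) = -6 + 1/11 = -65/11)
c = 67 (c = -10 + 77 = 67)
H(1)*c = -65/11*67 = -4355/11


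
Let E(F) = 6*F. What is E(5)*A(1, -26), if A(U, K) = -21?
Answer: -630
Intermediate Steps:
E(5)*A(1, -26) = (6*5)*(-21) = 30*(-21) = -630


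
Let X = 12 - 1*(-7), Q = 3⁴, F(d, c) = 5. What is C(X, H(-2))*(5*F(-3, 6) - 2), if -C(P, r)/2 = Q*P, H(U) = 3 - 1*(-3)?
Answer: -70794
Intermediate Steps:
Q = 81
X = 19 (X = 12 + 7 = 19)
H(U) = 6 (H(U) = 3 + 3 = 6)
C(P, r) = -162*P
C(X, H(-2))*(5*F(-3, 6) - 2) = (-162*19)*(5*5 - 2) = -3078*(25 - 2) = -3078*23 = -70794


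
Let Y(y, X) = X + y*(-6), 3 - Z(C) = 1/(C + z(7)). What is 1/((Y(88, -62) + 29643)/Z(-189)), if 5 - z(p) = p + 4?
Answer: 586/5665335 ≈ 0.00010344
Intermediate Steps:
z(p) = 1 - p (z(p) = 5 - (p + 4) = 5 - (4 + p) = 5 + (-4 - p) = 1 - p)
Z(C) = 3 - 1/(-6 + C) (Z(C) = 3 - 1/(C + (1 - 1*7)) = 3 - 1/(C + (1 - 7)) = 3 - 1/(C - 6) = 3 - 1/(-6 + C))
Y(y, X) = X - 6*y
1/((Y(88, -62) + 29643)/Z(-189)) = 1/(((-62 - 6*88) + 29643)/(((-19 + 3*(-189))/(-6 - 189)))) = 1/(((-62 - 528) + 29643)/(((-19 - 567)/(-195)))) = 1/((-590 + 29643)/((-1/195*(-586)))) = 1/(29053/(586/195)) = 1/(29053*(195/586)) = 1/(5665335/586) = 586/5665335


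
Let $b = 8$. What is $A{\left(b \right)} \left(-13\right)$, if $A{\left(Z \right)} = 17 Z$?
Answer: $-1768$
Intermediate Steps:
$A{\left(b \right)} \left(-13\right) = 17 \cdot 8 \left(-13\right) = 136 \left(-13\right) = -1768$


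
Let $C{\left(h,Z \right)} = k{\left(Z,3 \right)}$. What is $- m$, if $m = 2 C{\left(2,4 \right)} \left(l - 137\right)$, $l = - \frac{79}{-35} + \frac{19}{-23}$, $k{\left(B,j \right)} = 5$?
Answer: $\frac{218266}{161} \approx 1355.7$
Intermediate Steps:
$C{\left(h,Z \right)} = 5$
$l = \frac{1152}{805}$ ($l = \left(-79\right) \left(- \frac{1}{35}\right) + 19 \left(- \frac{1}{23}\right) = \frac{79}{35} - \frac{19}{23} = \frac{1152}{805} \approx 1.4311$)
$m = - \frac{218266}{161}$ ($m = 2 \cdot 5 \left(\frac{1152}{805} - 137\right) = 10 \left(- \frac{109133}{805}\right) = - \frac{218266}{161} \approx -1355.7$)
$- m = \left(-1\right) \left(- \frac{218266}{161}\right) = \frac{218266}{161}$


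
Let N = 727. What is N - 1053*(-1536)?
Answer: 1618135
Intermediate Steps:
N - 1053*(-1536) = 727 - 1053*(-1536) = 727 + 1617408 = 1618135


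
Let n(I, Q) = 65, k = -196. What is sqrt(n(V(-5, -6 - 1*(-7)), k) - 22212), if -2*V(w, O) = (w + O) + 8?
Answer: I*sqrt(22147) ≈ 148.82*I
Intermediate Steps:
V(w, O) = -4 - O/2 - w/2 (V(w, O) = -((w + O) + 8)/2 = -((O + w) + 8)/2 = -(8 + O + w)/2 = -4 - O/2 - w/2)
sqrt(n(V(-5, -6 - 1*(-7)), k) - 22212) = sqrt(65 - 22212) = sqrt(-22147) = I*sqrt(22147)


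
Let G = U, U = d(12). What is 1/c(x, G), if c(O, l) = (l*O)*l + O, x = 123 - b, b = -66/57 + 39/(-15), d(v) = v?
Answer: 19/349218 ≈ 5.4407e-5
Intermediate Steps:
b = -357/95 (b = -66*1/57 + 39*(-1/15) = -22/19 - 13/5 = -357/95 ≈ -3.7579)
U = 12
x = 12042/95 (x = 123 - 1*(-357/95) = 123 + 357/95 = 12042/95 ≈ 126.76)
G = 12
c(O, l) = O + O*l**2 (c(O, l) = (O*l)*l + O = O*l**2 + O = O + O*l**2)
1/c(x, G) = 1/(12042*(1 + 12**2)/95) = 1/(12042*(1 + 144)/95) = 1/((12042/95)*145) = 1/(349218/19) = 19/349218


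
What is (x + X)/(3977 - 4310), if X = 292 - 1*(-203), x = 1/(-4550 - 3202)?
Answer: -3837239/2581416 ≈ -1.4865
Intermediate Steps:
x = -1/7752 (x = 1/(-7752) = -1/7752 ≈ -0.00012900)
X = 495 (X = 292 + 203 = 495)
(x + X)/(3977 - 4310) = (-1/7752 + 495)/(3977 - 4310) = (3837239/7752)/(-333) = (3837239/7752)*(-1/333) = -3837239/2581416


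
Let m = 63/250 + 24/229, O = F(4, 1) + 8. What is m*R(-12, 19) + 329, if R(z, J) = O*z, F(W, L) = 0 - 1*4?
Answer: 8927377/28625 ≈ 311.87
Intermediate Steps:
F(W, L) = -4 (F(W, L) = 0 - 4 = -4)
O = 4 (O = -4 + 8 = 4)
m = 20427/57250 (m = 63*(1/250) + 24*(1/229) = 63/250 + 24/229 = 20427/57250 ≈ 0.35680)
R(z, J) = 4*z
m*R(-12, 19) + 329 = 20427*(4*(-12))/57250 + 329 = (20427/57250)*(-48) + 329 = -490248/28625 + 329 = 8927377/28625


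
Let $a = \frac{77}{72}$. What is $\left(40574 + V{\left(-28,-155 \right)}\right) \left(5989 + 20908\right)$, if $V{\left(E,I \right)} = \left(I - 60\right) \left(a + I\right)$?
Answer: $\frac{142666341181}{72} \approx 1.9815 \cdot 10^{9}$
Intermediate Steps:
$a = \frac{77}{72}$ ($a = 77 \cdot \frac{1}{72} = \frac{77}{72} \approx 1.0694$)
$V{\left(E,I \right)} = \left(-60 + I\right) \left(\frac{77}{72} + I\right)$ ($V{\left(E,I \right)} = \left(I - 60\right) \left(\frac{77}{72} + I\right) = \left(-60 + I\right) \left(\frac{77}{72} + I\right)$)
$\left(40574 + V{\left(-28,-155 \right)}\right) \left(5989 + 20908\right) = \left(40574 - \left(- \frac{653045}{72} - 24025\right)\right) \left(5989 + 20908\right) = \left(40574 + \left(- \frac{385}{6} + 24025 + \frac{657665}{72}\right)\right) 26897 = \left(40574 + \frac{2382845}{72}\right) 26897 = \frac{5304173}{72} \cdot 26897 = \frac{142666341181}{72}$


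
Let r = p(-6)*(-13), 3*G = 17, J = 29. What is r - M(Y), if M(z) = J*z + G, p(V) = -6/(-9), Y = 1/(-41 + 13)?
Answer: -1117/84 ≈ -13.298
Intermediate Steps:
Y = -1/28 (Y = 1/(-28) = -1/28 ≈ -0.035714)
p(V) = 2/3 (p(V) = -6*(-1/9) = 2/3)
G = 17/3 (G = (1/3)*17 = 17/3 ≈ 5.6667)
M(z) = 17/3 + 29*z (M(z) = 29*z + 17/3 = 17/3 + 29*z)
r = -26/3 (r = (2/3)*(-13) = -26/3 ≈ -8.6667)
r - M(Y) = -26/3 - (17/3 + 29*(-1/28)) = -26/3 - (17/3 - 29/28) = -26/3 - 1*389/84 = -26/3 - 389/84 = -1117/84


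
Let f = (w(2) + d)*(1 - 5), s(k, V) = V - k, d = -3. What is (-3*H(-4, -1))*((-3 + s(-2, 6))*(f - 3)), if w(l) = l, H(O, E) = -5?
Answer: 75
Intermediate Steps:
f = 4 (f = (2 - 3)*(1 - 5) = -1*(-4) = 4)
(-3*H(-4, -1))*((-3 + s(-2, 6))*(f - 3)) = (-3*(-5))*((-3 + (6 - 1*(-2)))*(4 - 3)) = 15*((-3 + (6 + 2))*1) = 15*((-3 + 8)*1) = 15*(5*1) = 15*5 = 75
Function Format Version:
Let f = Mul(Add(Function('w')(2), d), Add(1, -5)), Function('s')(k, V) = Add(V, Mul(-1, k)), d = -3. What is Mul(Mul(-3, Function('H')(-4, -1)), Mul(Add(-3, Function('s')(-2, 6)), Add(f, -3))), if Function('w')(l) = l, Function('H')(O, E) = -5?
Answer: 75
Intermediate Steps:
f = 4 (f = Mul(Add(2, -3), Add(1, -5)) = Mul(-1, -4) = 4)
Mul(Mul(-3, Function('H')(-4, -1)), Mul(Add(-3, Function('s')(-2, 6)), Add(f, -3))) = Mul(Mul(-3, -5), Mul(Add(-3, Add(6, Mul(-1, -2))), Add(4, -3))) = Mul(15, Mul(Add(-3, Add(6, 2)), 1)) = Mul(15, Mul(Add(-3, 8), 1)) = Mul(15, Mul(5, 1)) = Mul(15, 5) = 75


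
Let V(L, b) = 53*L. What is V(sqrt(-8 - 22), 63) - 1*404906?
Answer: -404906 + 53*I*sqrt(30) ≈ -4.0491e+5 + 290.29*I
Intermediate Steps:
V(sqrt(-8 - 22), 63) - 1*404906 = 53*sqrt(-8 - 22) - 1*404906 = 53*sqrt(-30) - 404906 = 53*(I*sqrt(30)) - 404906 = 53*I*sqrt(30) - 404906 = -404906 + 53*I*sqrt(30)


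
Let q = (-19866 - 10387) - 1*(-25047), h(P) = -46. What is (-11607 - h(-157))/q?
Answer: 11561/5206 ≈ 2.2207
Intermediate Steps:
q = -5206 (q = -30253 + 25047 = -5206)
(-11607 - h(-157))/q = (-11607 - 1*(-46))/(-5206) = (-11607 + 46)*(-1/5206) = -11561*(-1/5206) = 11561/5206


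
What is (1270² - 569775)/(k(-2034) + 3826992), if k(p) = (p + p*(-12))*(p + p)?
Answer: -208625/17438088 ≈ -0.011964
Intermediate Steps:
k(p) = -22*p² (k(p) = (p - 12*p)*(2*p) = (-11*p)*(2*p) = -22*p²)
(1270² - 569775)/(k(-2034) + 3826992) = (1270² - 569775)/(-22*(-2034)² + 3826992) = (1612900 - 569775)/(-22*4137156 + 3826992) = 1043125/(-91017432 + 3826992) = 1043125/(-87190440) = 1043125*(-1/87190440) = -208625/17438088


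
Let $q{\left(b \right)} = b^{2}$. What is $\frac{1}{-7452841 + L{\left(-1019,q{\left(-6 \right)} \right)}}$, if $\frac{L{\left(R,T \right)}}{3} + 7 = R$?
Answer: $- \frac{1}{7455919} \approx -1.3412 \cdot 10^{-7}$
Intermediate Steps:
$L{\left(R,T \right)} = -21 + 3 R$
$\frac{1}{-7452841 + L{\left(-1019,q{\left(-6 \right)} \right)}} = \frac{1}{-7452841 + \left(-21 + 3 \left(-1019\right)\right)} = \frac{1}{-7452841 - 3078} = \frac{1}{-7455919} = - \frac{1}{7455919}$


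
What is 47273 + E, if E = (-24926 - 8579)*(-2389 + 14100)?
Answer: -392329782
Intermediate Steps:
E = -392377055 (E = -33505*11711 = -392377055)
47273 + E = 47273 - 392377055 = -392329782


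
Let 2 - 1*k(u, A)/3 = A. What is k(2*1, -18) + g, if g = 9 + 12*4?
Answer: 117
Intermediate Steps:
k(u, A) = 6 - 3*A
g = 57 (g = 9 + 48 = 57)
k(2*1, -18) + g = (6 - 3*(-18)) + 57 = (6 + 54) + 57 = 60 + 57 = 117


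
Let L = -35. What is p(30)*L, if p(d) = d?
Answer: -1050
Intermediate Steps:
p(30)*L = 30*(-35) = -1050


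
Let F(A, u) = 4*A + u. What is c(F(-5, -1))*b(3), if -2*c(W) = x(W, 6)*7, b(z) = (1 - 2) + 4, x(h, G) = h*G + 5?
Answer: 2541/2 ≈ 1270.5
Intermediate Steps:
x(h, G) = 5 + G*h (x(h, G) = G*h + 5 = 5 + G*h)
b(z) = 3 (b(z) = -1 + 4 = 3)
F(A, u) = u + 4*A
c(W) = -35/2 - 21*W (c(W) = -(5 + 6*W)*7/2 = -(35 + 42*W)/2 = -35/2 - 21*W)
c(F(-5, -1))*b(3) = (-35/2 - 21*(-1 + 4*(-5)))*3 = (-35/2 - 21*(-1 - 20))*3 = (-35/2 - 21*(-21))*3 = (-35/2 + 441)*3 = (847/2)*3 = 2541/2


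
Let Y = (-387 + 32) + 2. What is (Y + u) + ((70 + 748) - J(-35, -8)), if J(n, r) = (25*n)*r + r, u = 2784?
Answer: -3743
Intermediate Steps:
J(n, r) = r + 25*n*r (J(n, r) = 25*n*r + r = r + 25*n*r)
Y = -353 (Y = -355 + 2 = -353)
(Y + u) + ((70 + 748) - J(-35, -8)) = (-353 + 2784) + ((70 + 748) - (-8)*(1 + 25*(-35))) = 2431 + (818 - (-8)*(1 - 875)) = 2431 + (818 - (-8)*(-874)) = 2431 + (818 - 1*6992) = 2431 + (818 - 6992) = 2431 - 6174 = -3743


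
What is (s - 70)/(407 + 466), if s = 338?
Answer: 268/873 ≈ 0.30699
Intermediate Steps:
(s - 70)/(407 + 466) = (338 - 70)/(407 + 466) = 268/873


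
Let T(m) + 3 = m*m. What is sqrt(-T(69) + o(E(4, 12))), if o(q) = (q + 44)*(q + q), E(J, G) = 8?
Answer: I*sqrt(3926) ≈ 62.658*I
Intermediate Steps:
T(m) = -3 + m**2 (T(m) = -3 + m*m = -3 + m**2)
o(q) = 2*q*(44 + q) (o(q) = (44 + q)*(2*q) = 2*q*(44 + q))
sqrt(-T(69) + o(E(4, 12))) = sqrt(-(-3 + 69**2) + 2*8*(44 + 8)) = sqrt(-(-3 + 4761) + 2*8*52) = sqrt(-1*4758 + 832) = sqrt(-4758 + 832) = sqrt(-3926) = I*sqrt(3926)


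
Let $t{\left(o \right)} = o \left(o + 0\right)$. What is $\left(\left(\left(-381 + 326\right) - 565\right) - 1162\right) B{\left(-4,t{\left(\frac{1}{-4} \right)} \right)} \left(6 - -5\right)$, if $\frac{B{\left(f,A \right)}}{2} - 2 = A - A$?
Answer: $-78408$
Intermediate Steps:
$t{\left(o \right)} = o^{2}$ ($t{\left(o \right)} = o o = o^{2}$)
$B{\left(f,A \right)} = 4$ ($B{\left(f,A \right)} = 4 + 2 \left(A - A\right) = 4 + 2 \cdot 0 = 4 + 0 = 4$)
$\left(\left(\left(-381 + 326\right) - 565\right) - 1162\right) B{\left(-4,t{\left(\frac{1}{-4} \right)} \right)} \left(6 - -5\right) = \left(\left(\left(-381 + 326\right) - 565\right) - 1162\right) 4 \left(6 - -5\right) = \left(\left(-55 - 565\right) - 1162\right) 4 \left(6 + 5\right) = \left(-620 - 1162\right) 4 \cdot 11 = \left(-1782\right) 44 = -78408$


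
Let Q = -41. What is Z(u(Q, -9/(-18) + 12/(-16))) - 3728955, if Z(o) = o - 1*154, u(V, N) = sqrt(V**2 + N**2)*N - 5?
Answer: -3729114 - sqrt(26897)/16 ≈ -3.7291e+6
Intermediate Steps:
u(V, N) = -5 + N*sqrt(N**2 + V**2) (u(V, N) = sqrt(N**2 + V**2)*N - 5 = N*sqrt(N**2 + V**2) - 5 = -5 + N*sqrt(N**2 + V**2))
Z(o) = -154 + o (Z(o) = o - 154 = -154 + o)
Z(u(Q, -9/(-18) + 12/(-16))) - 3728955 = (-154 + (-5 + (-9/(-18) + 12/(-16))*sqrt((-9/(-18) + 12/(-16))**2 + (-41)**2))) - 3728955 = (-154 + (-5 + (-9*(-1/18) + 12*(-1/16))*sqrt((-9*(-1/18) + 12*(-1/16))**2 + 1681))) - 3728955 = (-154 + (-5 + (1/2 - 3/4)*sqrt((1/2 - 3/4)**2 + 1681))) - 3728955 = (-154 + (-5 - sqrt((-1/4)**2 + 1681)/4)) - 3728955 = (-154 + (-5 - sqrt(1/16 + 1681)/4)) - 3728955 = (-154 + (-5 - sqrt(26897)/16)) - 3728955 = (-159 - sqrt(26897)/16) - 3728955 = -3729114 - sqrt(26897)/16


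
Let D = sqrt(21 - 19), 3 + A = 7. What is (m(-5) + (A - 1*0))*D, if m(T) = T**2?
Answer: 29*sqrt(2) ≈ 41.012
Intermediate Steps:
A = 4 (A = -3 + 7 = 4)
D = sqrt(2) ≈ 1.4142
(m(-5) + (A - 1*0))*D = ((-5)**2 + (4 - 1*0))*sqrt(2) = (25 + (4 + 0))*sqrt(2) = (25 + 4)*sqrt(2) = 29*sqrt(2)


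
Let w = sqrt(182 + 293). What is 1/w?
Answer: sqrt(19)/95 ≈ 0.045883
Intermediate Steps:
w = 5*sqrt(19) (w = sqrt(475) = 5*sqrt(19) ≈ 21.794)
1/w = 1/(5*sqrt(19)) = sqrt(19)/95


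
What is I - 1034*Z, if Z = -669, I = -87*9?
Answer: 690963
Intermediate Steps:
I = -783
I - 1034*Z = -783 - 1034*(-669) = -783 + 691746 = 690963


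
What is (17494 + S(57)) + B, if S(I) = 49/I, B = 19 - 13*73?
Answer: 944197/57 ≈ 16565.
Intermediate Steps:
B = -930 (B = 19 - 949 = -930)
(17494 + S(57)) + B = (17494 + 49/57) - 930 = 997207/57 - 930 = 944197/57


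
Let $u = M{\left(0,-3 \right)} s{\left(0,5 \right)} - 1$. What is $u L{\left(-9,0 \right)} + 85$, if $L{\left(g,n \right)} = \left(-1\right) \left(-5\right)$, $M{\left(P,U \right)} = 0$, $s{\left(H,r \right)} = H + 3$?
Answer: $80$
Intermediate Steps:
$s{\left(H,r \right)} = 3 + H$
$L{\left(g,n \right)} = 5$
$u = -1$ ($u = 0 \left(3 + 0\right) - 1 = 0 \cdot 3 - 1 = 0 - 1 = -1$)
$u L{\left(-9,0 \right)} + 85 = \left(-1\right) 5 + 85 = -5 + 85 = 80$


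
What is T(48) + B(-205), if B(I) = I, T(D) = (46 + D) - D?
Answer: -159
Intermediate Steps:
T(D) = 46
T(48) + B(-205) = 46 - 205 = -159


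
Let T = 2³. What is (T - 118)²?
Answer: 12100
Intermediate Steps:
T = 8
(T - 118)² = (8 - 118)² = (-110)² = 12100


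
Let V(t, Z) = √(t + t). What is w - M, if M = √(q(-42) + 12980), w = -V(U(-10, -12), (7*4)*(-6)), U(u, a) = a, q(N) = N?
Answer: -√12938 - 2*I*√6 ≈ -113.75 - 4.899*I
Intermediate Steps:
V(t, Z) = √2*√t (V(t, Z) = √(2*t) = √2*√t)
w = -2*I*√6 (w = -√2*√(-12) = -√2*2*I*√3 = -2*I*√6 ≈ -4.899*I)
M = √12938 (M = √(-42 + 12980) = √12938 ≈ 113.75)
w - M = -2*I*√6 - √12938 = -√12938 - 2*I*√6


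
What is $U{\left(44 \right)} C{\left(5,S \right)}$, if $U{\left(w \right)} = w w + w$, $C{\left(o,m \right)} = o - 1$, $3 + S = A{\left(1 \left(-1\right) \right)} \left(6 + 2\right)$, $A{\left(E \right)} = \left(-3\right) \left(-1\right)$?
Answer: $7920$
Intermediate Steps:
$A{\left(E \right)} = 3$
$S = 21$ ($S = -3 + 3 \left(6 + 2\right) = -3 + 3 \cdot 8 = -3 + 24 = 21$)
$C{\left(o,m \right)} = -1 + o$
$U{\left(w \right)} = w + w^{2}$ ($U{\left(w \right)} = w^{2} + w = w + w^{2}$)
$U{\left(44 \right)} C{\left(5,S \right)} = 44 \left(1 + 44\right) \left(-1 + 5\right) = 44 \cdot 45 \cdot 4 = 1980 \cdot 4 = 7920$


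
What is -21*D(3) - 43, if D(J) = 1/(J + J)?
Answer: -93/2 ≈ -46.500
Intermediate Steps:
D(J) = 1/(2*J)
-21*D(3) - 43 = -21/(2*3) - 43 = -21*⅙ - 43 = -7/2 - 43 = -93/2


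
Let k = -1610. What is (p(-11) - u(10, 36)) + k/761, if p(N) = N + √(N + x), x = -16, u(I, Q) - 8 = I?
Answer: -23679/761 + 3*I*√3 ≈ -31.116 + 5.1962*I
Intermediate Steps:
u(I, Q) = 8 + I
p(N) = N + √(-16 + N) (p(N) = N + √(N - 16) = N + √(-16 + N))
(p(-11) - u(10, 36)) + k/761 = ((-11 + √(-16 - 11)) - (8 + 10)) - 1610/761 = ((-11 + √(-27)) - 1*18) - 1610*1/761 = ((-11 + 3*I*√3) - 18) - 1610/761 = (-29 + 3*I*√3) - 1610/761 = -23679/761 + 3*I*√3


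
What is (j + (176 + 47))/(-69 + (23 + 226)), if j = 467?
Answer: 23/6 ≈ 3.8333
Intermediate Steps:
(j + (176 + 47))/(-69 + (23 + 226)) = (467 + (176 + 47))/(-69 + (23 + 226)) = (467 + 223)/(-69 + 249) = 690/180 = 690*(1/180) = 23/6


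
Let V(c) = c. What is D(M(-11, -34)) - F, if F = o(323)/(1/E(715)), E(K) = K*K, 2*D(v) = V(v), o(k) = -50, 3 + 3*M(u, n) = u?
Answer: 76683743/3 ≈ 2.5561e+7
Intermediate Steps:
M(u, n) = -1 + u/3
D(v) = v/2
E(K) = K²
F = -25561250 (F = -50*715² = -50/(1/511225) = -50/1/511225 = -50*511225 = -25561250)
D(M(-11, -34)) - F = (-1 + (⅓)*(-11))/2 - 1*(-25561250) = (-1 - 11/3)/2 + 25561250 = (½)*(-14/3) + 25561250 = -7/3 + 25561250 = 76683743/3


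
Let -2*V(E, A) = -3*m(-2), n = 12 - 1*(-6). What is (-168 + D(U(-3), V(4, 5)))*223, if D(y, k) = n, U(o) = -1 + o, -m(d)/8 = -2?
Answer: -33450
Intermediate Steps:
m(d) = 16 (m(d) = -8*(-2) = 16)
n = 18 (n = 12 + 6 = 18)
V(E, A) = 24 (V(E, A) = -(-3)*16/2 = -1/2*(-48) = 24)
D(y, k) = 18
(-168 + D(U(-3), V(4, 5)))*223 = (-168 + 18)*223 = -150*223 = -33450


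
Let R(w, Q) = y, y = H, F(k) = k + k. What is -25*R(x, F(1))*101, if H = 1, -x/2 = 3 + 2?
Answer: -2525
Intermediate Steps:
x = -10 (x = -2*(3 + 2) = -2*5 = -10)
F(k) = 2*k
y = 1
R(w, Q) = 1
-25*R(x, F(1))*101 = -25*1*101 = -25*101 = -2525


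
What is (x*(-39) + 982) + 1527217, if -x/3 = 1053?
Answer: 1651400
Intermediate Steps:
x = -3159 (x = -3*1053 = -3159)
(x*(-39) + 982) + 1527217 = (-3159*(-39) + 982) + 1527217 = (123201 + 982) + 1527217 = 124183 + 1527217 = 1651400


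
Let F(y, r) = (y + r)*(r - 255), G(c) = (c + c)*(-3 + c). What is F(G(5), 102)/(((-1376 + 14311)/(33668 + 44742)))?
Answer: -292720212/2587 ≈ -1.1315e+5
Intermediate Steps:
G(c) = 2*c*(-3 + c) (G(c) = (2*c)*(-3 + c) = 2*c*(-3 + c))
F(y, r) = (-255 + r)*(r + y) (F(y, r) = (r + y)*(-255 + r) = (-255 + r)*(r + y))
F(G(5), 102)/(((-1376 + 14311)/(33668 + 44742))) = (102² - 255*102 - 510*5*(-3 + 5) + 102*(2*5*(-3 + 5)))/(((-1376 + 14311)/(33668 + 44742))) = (10404 - 26010 - 510*5*2 + 102*(2*5*2))/((12935/78410)) = (10404 - 26010 - 255*20 + 102*20)/((12935*(1/78410))) = (10404 - 26010 - 5100 + 2040)/(2587/15682) = -18666*15682/2587 = -292720212/2587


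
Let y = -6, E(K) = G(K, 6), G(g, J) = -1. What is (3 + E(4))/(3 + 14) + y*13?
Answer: -1324/17 ≈ -77.882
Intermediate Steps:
E(K) = -1
(3 + E(4))/(3 + 14) + y*13 = (3 - 1)/(3 + 14) - 6*13 = 2/17 - 78 = -1324/17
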